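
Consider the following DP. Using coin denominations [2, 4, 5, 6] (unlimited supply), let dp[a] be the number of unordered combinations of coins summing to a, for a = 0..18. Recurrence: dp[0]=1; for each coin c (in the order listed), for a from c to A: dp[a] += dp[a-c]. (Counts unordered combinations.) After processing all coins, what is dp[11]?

after  coin     0     1     2     3     4     5     6     7     8     9    10    11    12    13    14    15    16    17    18
          2     1     0     1     0     1     0     1     0     1     0     1     0     1     0     1     0     1     0     1
          4     1     0     1     0     2     0     2     0     3     0     3     0     4     0     4     0     5     0     5
          5     1     0     1     0     2     1     2     1     3     2     4     2     5     3     6     4     7     5     8
          6     1     0     1     0     2     1     3     1     4     2     6     3     8     4    10     6    13     8    16

3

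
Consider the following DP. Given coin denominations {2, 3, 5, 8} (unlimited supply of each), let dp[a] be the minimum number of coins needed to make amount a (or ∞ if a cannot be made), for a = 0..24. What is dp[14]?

3

 a  0  1  2  3  4  5  6  7  8  9 10 11 12 13 14 15 16 17 18 19 20 21 22 23 24
dp  0  -  1  1  2  1  2  2  1  3  2  2  3  2  3  3  2  4  3  3  4  3  4  4  3
(- denotes ∞ / unreachable)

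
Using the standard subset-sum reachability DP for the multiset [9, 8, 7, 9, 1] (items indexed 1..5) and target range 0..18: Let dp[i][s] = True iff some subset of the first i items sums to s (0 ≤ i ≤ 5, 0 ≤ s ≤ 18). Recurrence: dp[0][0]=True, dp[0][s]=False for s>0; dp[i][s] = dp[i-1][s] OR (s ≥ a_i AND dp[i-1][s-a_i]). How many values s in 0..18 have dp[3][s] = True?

7

i\s   0   1   2   3   4   5   6   7   8   9  10  11  12  13  14  15  16  17  18
  0   T   F   F   F   F   F   F   F   F   F   F   F   F   F   F   F   F   F   F
  1   T   F   F   F   F   F   F   F   F   T   F   F   F   F   F   F   F   F   F
  2   T   F   F   F   F   F   F   F   T   T   F   F   F   F   F   F   F   T   F
  3   T   F   F   F   F   F   F   T   T   T   F   F   F   F   F   T   T   T   F
  4   T   F   F   F   F   F   F   T   T   T   F   F   F   F   F   T   T   T   T
  5   T   T   F   F   F   F   F   T   T   T   T   F   F   F   F   T   T   T   T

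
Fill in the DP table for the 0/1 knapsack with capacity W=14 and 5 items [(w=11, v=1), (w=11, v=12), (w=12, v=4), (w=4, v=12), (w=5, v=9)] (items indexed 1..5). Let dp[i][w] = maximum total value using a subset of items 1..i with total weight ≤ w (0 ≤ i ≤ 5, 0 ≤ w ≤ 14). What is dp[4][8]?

12

i\w   0   1   2   3   4   5   6   7   8   9  10  11  12  13  14
  0   0   0   0   0   0   0   0   0   0   0   0   0   0   0   0
  1   0   0   0   0   0   0   0   0   0   0   0   1   1   1   1
  2   0   0   0   0   0   0   0   0   0   0   0  12  12  12  12
  3   0   0   0   0   0   0   0   0   0   0   0  12  12  12  12
  4   0   0   0   0  12  12  12  12  12  12  12  12  12  12  12
  5   0   0   0   0  12  12  12  12  12  21  21  21  21  21  21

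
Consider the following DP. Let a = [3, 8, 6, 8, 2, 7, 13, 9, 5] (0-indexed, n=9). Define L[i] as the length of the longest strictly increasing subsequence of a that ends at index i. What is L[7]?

4

   i    0    1    2    3    4    5    6    7    8
a[i]    3    8    6    8    2    7   13    9    5
L[i]    1    2    2    3    1    3    4    4    2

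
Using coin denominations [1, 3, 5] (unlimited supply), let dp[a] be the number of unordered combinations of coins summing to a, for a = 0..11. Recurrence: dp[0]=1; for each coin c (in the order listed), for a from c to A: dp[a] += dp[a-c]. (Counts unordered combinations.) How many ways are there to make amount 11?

8

after  coin     0     1     2     3     4     5     6     7     8     9    10    11
          1     1     1     1     1     1     1     1     1     1     1     1     1
          3     1     1     1     2     2     2     3     3     3     4     4     4
          5     1     1     1     2     2     3     4     4     5     6     7     8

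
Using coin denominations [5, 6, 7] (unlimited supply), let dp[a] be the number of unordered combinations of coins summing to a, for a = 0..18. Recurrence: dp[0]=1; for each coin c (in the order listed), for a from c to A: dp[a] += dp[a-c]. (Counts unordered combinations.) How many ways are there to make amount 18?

after  coin     0     1     2     3     4     5     6     7     8     9    10    11    12    13    14    15    16    17    18
          5     1     0     0     0     0     1     0     0     0     0     1     0     0     0     0     1     0     0     0
          6     1     0     0     0     0     1     1     0     0     0     1     1     1     0     0     1     1     1     1
          7     1     0     0     0     0     1     1     1     0     0     1     1     2     1     1     1     1     2     2

2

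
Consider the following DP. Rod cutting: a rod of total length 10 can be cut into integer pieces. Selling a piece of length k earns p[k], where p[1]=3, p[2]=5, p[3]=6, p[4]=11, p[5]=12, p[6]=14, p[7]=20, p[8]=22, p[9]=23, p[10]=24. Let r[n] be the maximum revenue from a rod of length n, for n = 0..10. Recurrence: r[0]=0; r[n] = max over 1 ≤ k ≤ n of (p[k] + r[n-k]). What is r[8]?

24

   n    0    1    2    3    4    5    6    7    8    9   10
r[n]    0    3    6    9   12   15   18   21   24   27   30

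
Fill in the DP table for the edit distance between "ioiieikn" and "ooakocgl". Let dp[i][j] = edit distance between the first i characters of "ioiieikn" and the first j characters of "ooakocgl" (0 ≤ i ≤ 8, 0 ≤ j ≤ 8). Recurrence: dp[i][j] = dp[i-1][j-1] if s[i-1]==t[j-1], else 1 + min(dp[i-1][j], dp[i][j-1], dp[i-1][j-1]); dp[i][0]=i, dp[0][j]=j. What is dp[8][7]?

   ''  o  o  a  k  o  c  g  l
''  0  1  2  3  4  5  6  7  8
 i  1  1  2  3  4  5  6  7  8
 o  2  1  1  2  3  4  5  6  7
 i  3  2  2  2  3  4  5  6  7
 i  4  3  3  3  3  4  5  6  7
 e  5  4  4  4  4  4  5  6  7
 i  6  5  5  5  5  5  5  6  7
 k  7  6  6  6  5  6  6  6  7
 n  8  7  7  7  6  6  7  7  7

7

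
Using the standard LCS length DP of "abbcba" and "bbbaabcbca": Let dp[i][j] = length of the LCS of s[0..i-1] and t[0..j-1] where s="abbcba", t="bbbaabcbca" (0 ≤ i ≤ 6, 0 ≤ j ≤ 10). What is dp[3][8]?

3

   ''  b  b  b  a  a  b  c  b  c  a
''  0  0  0  0  0  0  0  0  0  0  0
 a  0  0  0  0  1  1  1  1  1  1  1
 b  0  1  1  1  1  1  2  2  2  2  2
 b  0  1  2  2  2  2  2  2  3  3  3
 c  0  1  2  2  2  2  2  3  3  4  4
 b  0  1  2  3  3  3  3  3  4  4  4
 a  0  1  2  3  4  4  4  4  4  4  5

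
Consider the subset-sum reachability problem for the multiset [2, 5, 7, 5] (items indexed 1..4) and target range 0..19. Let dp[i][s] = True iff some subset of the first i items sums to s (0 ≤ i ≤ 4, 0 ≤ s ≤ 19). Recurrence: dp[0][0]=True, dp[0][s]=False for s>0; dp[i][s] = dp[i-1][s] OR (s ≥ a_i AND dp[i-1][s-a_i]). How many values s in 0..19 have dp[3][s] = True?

7

i\s   0   1   2   3   4   5   6   7   8   9  10  11  12  13  14  15  16  17  18  19
  0   T   F   F   F   F   F   F   F   F   F   F   F   F   F   F   F   F   F   F   F
  1   T   F   T   F   F   F   F   F   F   F   F   F   F   F   F   F   F   F   F   F
  2   T   F   T   F   F   T   F   T   F   F   F   F   F   F   F   F   F   F   F   F
  3   T   F   T   F   F   T   F   T   F   T   F   F   T   F   T   F   F   F   F   F
  4   T   F   T   F   F   T   F   T   F   T   T   F   T   F   T   F   F   T   F   T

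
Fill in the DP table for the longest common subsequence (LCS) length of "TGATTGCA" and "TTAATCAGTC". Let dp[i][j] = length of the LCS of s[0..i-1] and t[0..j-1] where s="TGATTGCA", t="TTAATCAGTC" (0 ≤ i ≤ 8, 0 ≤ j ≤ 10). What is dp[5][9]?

4

   ''  T  T  A  A  T  C  A  G  T  C
''  0  0  0  0  0  0  0  0  0  0  0
 T  0  1  1  1  1  1  1  1  1  1  1
 G  0  1  1  1  1  1  1  1  2  2  2
 A  0  1  1  2  2  2  2  2  2  2  2
 T  0  1  2  2  2  3  3  3  3  3  3
 T  0  1  2  2  2  3  3  3  3  4  4
 G  0  1  2  2  2  3  3  3  4  4  4
 C  0  1  2  2  2  3  4  4  4  4  5
 A  0  1  2  3  3  3  4  5  5  5  5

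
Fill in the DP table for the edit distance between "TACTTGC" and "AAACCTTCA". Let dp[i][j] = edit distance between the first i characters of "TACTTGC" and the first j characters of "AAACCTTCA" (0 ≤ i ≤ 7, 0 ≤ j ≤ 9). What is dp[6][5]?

5

   ''  A  A  A  C  C  T  T  C  A
''  0  1  2  3  4  5  6  7  8  9
 T  1  1  2  3  4  5  5  6  7  8
 A  2  1  1  2  3  4  5  6  7  7
 C  3  2  2  2  2  3  4  5  6  7
 T  4  3  3  3  3  3  3  4  5  6
 T  5  4  4  4  4  4  3  3  4  5
 G  6  5  5  5  5  5  4  4  4  5
 C  7  6  6  6  5  5  5  5  4  5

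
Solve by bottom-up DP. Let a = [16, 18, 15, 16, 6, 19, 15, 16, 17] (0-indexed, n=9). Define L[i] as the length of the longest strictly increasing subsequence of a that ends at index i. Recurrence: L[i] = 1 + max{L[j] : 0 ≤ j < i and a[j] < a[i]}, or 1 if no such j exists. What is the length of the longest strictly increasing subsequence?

   i    0    1    2    3    4    5    6    7    8
a[i]   16   18   15   16    6   19   15   16   17
L[i]    1    2    1    2    1    3    2    3    4

4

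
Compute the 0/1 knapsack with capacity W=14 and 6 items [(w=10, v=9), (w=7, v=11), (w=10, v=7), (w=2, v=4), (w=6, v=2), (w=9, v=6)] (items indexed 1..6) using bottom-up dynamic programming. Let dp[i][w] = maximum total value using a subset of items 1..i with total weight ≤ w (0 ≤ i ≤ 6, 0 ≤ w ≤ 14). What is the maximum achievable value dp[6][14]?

i\w   0   1   2   3   4   5   6   7   8   9  10  11  12  13  14
  0   0   0   0   0   0   0   0   0   0   0   0   0   0   0   0
  1   0   0   0   0   0   0   0   0   0   0   9   9   9   9   9
  2   0   0   0   0   0   0   0  11  11  11  11  11  11  11  11
  3   0   0   0   0   0   0   0  11  11  11  11  11  11  11  11
  4   0   0   4   4   4   4   4  11  11  15  15  15  15  15  15
  5   0   0   4   4   4   4   4  11  11  15  15  15  15  15  15
  6   0   0   4   4   4   4   4  11  11  15  15  15  15  15  15

15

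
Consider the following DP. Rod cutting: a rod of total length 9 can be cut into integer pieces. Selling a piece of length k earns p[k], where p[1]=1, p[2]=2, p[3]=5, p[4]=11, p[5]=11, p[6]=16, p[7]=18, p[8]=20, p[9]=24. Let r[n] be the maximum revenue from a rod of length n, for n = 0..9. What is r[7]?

18

   n    0    1    2    3    4    5    6    7    8    9
r[n]    0    1    2    5   11   12   16   18   22   24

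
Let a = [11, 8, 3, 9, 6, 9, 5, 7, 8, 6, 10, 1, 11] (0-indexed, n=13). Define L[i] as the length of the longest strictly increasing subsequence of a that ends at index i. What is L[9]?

   i    0    1    2    3    4    5    6    7    8    9   10   11   12
a[i]   11    8    3    9    6    9    5    7    8    6   10    1   11
L[i]    1    1    1    2    2    3    2    3    4    3    5    1    6

3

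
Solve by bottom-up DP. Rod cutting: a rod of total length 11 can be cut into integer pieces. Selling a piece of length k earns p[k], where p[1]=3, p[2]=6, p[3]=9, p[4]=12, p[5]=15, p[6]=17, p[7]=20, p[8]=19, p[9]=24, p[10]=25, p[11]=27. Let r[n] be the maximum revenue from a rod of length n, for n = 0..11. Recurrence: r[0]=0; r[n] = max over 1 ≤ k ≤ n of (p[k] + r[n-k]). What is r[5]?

   n    0    1    2    3    4    5    6    7    8    9   10   11
r[n]    0    3    6    9   12   15   18   21   24   27   30   33

15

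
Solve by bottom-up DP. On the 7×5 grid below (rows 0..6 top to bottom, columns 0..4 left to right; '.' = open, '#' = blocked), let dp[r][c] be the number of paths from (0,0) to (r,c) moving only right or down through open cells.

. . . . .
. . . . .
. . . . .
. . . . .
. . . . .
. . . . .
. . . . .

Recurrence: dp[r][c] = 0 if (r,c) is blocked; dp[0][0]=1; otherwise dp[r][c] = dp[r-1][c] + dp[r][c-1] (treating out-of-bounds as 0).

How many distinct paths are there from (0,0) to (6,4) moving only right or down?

210

r\c   0   1   2   3   4
  0   1   1   1   1   1
  1   1   2   3   4   5
  2   1   3   6  10  15
  3   1   4  10  20  35
  4   1   5  15  35  70
  5   1   6  21  56 126
  6   1   7  28  84 210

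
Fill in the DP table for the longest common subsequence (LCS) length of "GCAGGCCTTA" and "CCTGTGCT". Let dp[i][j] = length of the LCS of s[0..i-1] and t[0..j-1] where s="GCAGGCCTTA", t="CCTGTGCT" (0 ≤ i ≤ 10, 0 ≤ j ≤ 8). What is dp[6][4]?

   ''  C  C  T  G  T  G  C  T
''  0  0  0  0  0  0  0  0  0
 G  0  0  0  0  1  1  1  1  1
 C  0  1  1  1  1  1  1  2  2
 A  0  1  1  1  1  1  1  2  2
 G  0  1  1  1  2  2  2  2  2
 G  0  1  1  1  2  2  3  3  3
 C  0  1  2  2  2  2  3  4  4
 C  0  1  2  2  2  2  3  4  4
 T  0  1  2  3  3  3  3  4  5
 T  0  1  2  3  3  4  4  4  5
 A  0  1  2  3  3  4  4  4  5

2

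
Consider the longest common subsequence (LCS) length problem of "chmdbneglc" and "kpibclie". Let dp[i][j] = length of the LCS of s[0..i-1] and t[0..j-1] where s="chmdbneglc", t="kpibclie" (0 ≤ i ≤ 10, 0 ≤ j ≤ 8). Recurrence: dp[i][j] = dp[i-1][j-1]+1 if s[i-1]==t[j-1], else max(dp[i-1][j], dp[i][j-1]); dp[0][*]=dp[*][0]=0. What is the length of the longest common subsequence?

   ''  k  p  i  b  c  l  i  e
''  0  0  0  0  0  0  0  0  0
 c  0  0  0  0  0  1  1  1  1
 h  0  0  0  0  0  1  1  1  1
 m  0  0  0  0  0  1  1  1  1
 d  0  0  0  0  0  1  1  1  1
 b  0  0  0  0  1  1  1  1  1
 n  0  0  0  0  1  1  1  1  1
 e  0  0  0  0  1  1  1  1  2
 g  0  0  0  0  1  1  1  1  2
 l  0  0  0  0  1  1  2  2  2
 c  0  0  0  0  1  2  2  2  2

2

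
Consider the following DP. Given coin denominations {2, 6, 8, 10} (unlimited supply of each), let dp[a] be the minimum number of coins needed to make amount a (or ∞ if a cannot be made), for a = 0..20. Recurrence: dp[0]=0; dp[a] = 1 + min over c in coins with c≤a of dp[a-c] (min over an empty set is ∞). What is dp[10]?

1

 a  0  1  2  3  4  5  6  7  8  9 10 11 12 13 14 15 16 17 18 19 20
dp  0  -  1  -  2  -  1  -  1  -  1  -  2  -  2  -  2  -  2  -  2
(- denotes ∞ / unreachable)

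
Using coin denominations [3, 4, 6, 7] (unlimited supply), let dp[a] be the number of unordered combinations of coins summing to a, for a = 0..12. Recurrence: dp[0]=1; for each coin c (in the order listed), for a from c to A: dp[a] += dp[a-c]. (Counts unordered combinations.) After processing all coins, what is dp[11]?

2

after  coin     0     1     2     3     4     5     6     7     8     9    10    11    12
          3     1     0     0     1     0     0     1     0     0     1     0     0     1
          4     1     0     0     1     1     0     1     1     1     1     1     1     2
          6     1     0     0     1     1     0     2     1     1     2     2     1     4
          7     1     0     0     1     1     0     2     2     1     2     3     2     4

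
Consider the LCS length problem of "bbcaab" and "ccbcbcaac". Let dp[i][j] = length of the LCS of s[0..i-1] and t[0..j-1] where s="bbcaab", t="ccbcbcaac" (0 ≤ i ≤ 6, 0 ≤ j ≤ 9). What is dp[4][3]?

1

   ''  c  c  b  c  b  c  a  a  c
''  0  0  0  0  0  0  0  0  0  0
 b  0  0  0  1  1  1  1  1  1  1
 b  0  0  0  1  1  2  2  2  2  2
 c  0  1  1  1  2  2  3  3  3  3
 a  0  1  1  1  2  2  3  4  4  4
 a  0  1  1  1  2  2  3  4  5  5
 b  0  1  1  2  2  3  3  4  5  5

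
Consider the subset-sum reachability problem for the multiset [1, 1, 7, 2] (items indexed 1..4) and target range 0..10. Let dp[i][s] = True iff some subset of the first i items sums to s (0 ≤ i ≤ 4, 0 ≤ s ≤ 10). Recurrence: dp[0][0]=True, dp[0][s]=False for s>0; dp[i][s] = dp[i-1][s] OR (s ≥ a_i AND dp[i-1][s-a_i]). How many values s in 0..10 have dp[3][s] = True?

6

i\s   0   1   2   3   4   5   6   7   8   9  10
  0   T   F   F   F   F   F   F   F   F   F   F
  1   T   T   F   F   F   F   F   F   F   F   F
  2   T   T   T   F   F   F   F   F   F   F   F
  3   T   T   T   F   F   F   F   T   T   T   F
  4   T   T   T   T   T   F   F   T   T   T   T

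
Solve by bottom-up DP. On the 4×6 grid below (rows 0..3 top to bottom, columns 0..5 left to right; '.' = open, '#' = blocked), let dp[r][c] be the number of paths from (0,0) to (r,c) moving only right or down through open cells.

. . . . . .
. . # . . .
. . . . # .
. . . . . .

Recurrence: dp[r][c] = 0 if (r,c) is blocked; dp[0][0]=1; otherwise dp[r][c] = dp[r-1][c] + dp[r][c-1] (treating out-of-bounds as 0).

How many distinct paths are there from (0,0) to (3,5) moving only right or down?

14

r\c   0   1   2   3   4   5
  0   1   1   1   1   1   1
  1   1   2   0   1   2   3
  2   1   3   3   4   0   3
  3   1   4   7  11  11  14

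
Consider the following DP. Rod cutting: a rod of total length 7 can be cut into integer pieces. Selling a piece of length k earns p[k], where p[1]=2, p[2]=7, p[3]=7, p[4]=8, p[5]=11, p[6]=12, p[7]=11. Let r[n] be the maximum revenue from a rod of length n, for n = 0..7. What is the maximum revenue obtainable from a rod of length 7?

   n    0    1    2    3    4    5    6    7
r[n]    0    2    7    9   14   16   21   23

23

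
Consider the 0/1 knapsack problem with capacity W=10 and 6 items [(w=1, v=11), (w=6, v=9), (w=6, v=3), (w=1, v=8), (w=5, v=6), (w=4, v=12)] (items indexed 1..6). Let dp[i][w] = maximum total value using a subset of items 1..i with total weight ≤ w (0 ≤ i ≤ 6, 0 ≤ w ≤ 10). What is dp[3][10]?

i\w   0   1   2   3   4   5   6   7   8   9  10
  0   0   0   0   0   0   0   0   0   0   0   0
  1   0  11  11  11  11  11  11  11  11  11  11
  2   0  11  11  11  11  11  11  20  20  20  20
  3   0  11  11  11  11  11  11  20  20  20  20
  4   0  11  19  19  19  19  19  20  28  28  28
  5   0  11  19  19  19  19  19  25  28  28  28
  6   0  11  19  19  19  23  31  31  31  31  31

20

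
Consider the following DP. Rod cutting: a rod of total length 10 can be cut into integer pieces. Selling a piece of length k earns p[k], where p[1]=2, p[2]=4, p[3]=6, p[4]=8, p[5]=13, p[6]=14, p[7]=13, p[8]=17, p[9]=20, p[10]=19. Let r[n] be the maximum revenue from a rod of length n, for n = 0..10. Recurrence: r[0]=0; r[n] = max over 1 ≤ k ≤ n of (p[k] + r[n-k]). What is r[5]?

   n    0    1    2    3    4    5    6    7    8    9   10
r[n]    0    2    4    6    8   13   15   17   19   21   26

13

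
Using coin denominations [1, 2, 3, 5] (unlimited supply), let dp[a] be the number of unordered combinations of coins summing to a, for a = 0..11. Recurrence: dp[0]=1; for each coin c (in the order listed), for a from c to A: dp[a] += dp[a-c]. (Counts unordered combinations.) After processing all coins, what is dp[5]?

after  coin     0     1     2     3     4     5     6     7     8     9    10    11
          1     1     1     1     1     1     1     1     1     1     1     1     1
          2     1     1     2     2     3     3     4     4     5     5     6     6
          3     1     1     2     3     4     5     7     8    10    12    14    16
          5     1     1     2     3     4     6     8    10    13    16    20    24

6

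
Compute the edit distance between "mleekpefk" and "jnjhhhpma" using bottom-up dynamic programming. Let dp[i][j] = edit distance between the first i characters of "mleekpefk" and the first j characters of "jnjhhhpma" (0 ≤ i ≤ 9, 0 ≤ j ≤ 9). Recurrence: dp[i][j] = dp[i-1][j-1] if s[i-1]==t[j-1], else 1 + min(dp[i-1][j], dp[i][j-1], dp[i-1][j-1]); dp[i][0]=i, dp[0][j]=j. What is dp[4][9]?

9

   ''  j  n  j  h  h  h  p  m  a
''  0  1  2  3  4  5  6  7  8  9
 m  1  1  2  3  4  5  6  7  7  8
 l  2  2  2  3  4  5  6  7  8  8
 e  3  3  3  3  4  5  6  7  8  9
 e  4  4  4  4  4  5  6  7  8  9
 k  5  5  5  5  5  5  6  7  8  9
 p  6  6  6  6  6  6  6  6  7  8
 e  7  7  7  7  7  7  7  7  7  8
 f  8  8  8  8  8  8  8  8  8  8
 k  9  9  9  9  9  9  9  9  9  9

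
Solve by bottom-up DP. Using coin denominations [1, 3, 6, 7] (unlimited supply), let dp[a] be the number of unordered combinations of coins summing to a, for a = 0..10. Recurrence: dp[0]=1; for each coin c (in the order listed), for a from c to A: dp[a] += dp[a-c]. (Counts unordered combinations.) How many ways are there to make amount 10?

8

after  coin     0     1     2     3     4     5     6     7     8     9    10
          1     1     1     1     1     1     1     1     1     1     1     1
          3     1     1     1     2     2     2     3     3     3     4     4
          6     1     1     1     2     2     2     4     4     4     6     6
          7     1     1     1     2     2     2     4     5     5     7     8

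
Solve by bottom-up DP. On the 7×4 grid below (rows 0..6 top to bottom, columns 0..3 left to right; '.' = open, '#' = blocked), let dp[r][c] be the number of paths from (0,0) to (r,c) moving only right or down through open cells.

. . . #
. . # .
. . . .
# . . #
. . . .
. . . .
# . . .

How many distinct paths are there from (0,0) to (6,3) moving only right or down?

36

r\c   0   1   2   3
  0   1   1   1   0
  1   1   2   0   0
  2   1   3   3   3
  3   0   3   6   0
  4   0   3   9   9
  5   0   3  12  21
  6   0   3  15  36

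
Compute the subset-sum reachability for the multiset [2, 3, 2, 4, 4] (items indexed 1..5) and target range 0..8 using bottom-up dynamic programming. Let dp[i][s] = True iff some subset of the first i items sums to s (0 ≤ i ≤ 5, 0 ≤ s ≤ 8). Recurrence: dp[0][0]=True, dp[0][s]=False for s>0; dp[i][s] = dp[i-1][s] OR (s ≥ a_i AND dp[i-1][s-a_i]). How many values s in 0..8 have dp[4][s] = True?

i\s   0   1   2   3   4   5   6   7   8
  0   T   F   F   F   F   F   F   F   F
  1   T   F   T   F   F   F   F   F   F
  2   T   F   T   T   F   T   F   F   F
  3   T   F   T   T   T   T   F   T   F
  4   T   F   T   T   T   T   T   T   T
  5   T   F   T   T   T   T   T   T   T

8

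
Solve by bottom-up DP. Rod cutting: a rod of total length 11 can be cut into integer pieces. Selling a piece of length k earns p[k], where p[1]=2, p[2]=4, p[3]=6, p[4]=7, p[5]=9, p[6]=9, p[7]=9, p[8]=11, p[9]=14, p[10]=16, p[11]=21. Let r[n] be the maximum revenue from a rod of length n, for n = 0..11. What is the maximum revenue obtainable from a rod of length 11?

   n    0    1    2    3    4    5    6    7    8    9   10   11
r[n]    0    2    4    6    8   10   12   14   16   18   20   22

22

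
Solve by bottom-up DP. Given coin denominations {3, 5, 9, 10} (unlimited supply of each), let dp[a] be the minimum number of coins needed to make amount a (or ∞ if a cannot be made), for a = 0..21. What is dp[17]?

3

 a  0  1  2  3  4  5  6  7  8  9 10 11 12 13 14 15 16 17 18 19 20 21
dp  0  -  -  1  -  1  2  -  2  1  1  3  2  2  2  2  3  3  2  2  2  3
(- denotes ∞ / unreachable)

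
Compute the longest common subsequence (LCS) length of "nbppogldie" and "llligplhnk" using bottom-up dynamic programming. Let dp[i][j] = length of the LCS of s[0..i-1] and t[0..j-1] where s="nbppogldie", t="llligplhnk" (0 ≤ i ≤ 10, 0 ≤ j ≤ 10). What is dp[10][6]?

2

   ''  l  l  l  i  g  p  l  h  n  k
''  0  0  0  0  0  0  0  0  0  0  0
 n  0  0  0  0  0  0  0  0  0  1  1
 b  0  0  0  0  0  0  0  0  0  1  1
 p  0  0  0  0  0  0  1  1  1  1  1
 p  0  0  0  0  0  0  1  1  1  1  1
 o  0  0  0  0  0  0  1  1  1  1  1
 g  0  0  0  0  0  1  1  1  1  1  1
 l  0  1  1  1  1  1  1  2  2  2  2
 d  0  1  1  1  1  1  1  2  2  2  2
 i  0  1  1  1  2  2  2  2  2  2  2
 e  0  1  1  1  2  2  2  2  2  2  2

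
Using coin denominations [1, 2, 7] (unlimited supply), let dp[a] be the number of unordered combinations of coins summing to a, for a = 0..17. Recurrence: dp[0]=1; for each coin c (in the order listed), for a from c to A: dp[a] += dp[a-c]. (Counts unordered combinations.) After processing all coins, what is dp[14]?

after  coin     0     1     2     3     4     5     6     7     8     9    10    11    12    13    14    15    16    17
          1     1     1     1     1     1     1     1     1     1     1     1     1     1     1     1     1     1     1
          2     1     1     2     2     3     3     4     4     5     5     6     6     7     7     8     8     9     9
          7     1     1     2     2     3     3     4     5     6     7     8     9    10    11    13    14    16    17

13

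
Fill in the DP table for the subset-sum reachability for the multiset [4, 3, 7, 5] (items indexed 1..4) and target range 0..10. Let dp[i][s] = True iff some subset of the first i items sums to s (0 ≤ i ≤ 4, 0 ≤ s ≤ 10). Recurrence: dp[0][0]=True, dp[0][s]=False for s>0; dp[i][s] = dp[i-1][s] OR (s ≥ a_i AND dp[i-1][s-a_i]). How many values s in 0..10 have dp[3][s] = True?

i\s   0   1   2   3   4   5   6   7   8   9  10
  0   T   F   F   F   F   F   F   F   F   F   F
  1   T   F   F   F   T   F   F   F   F   F   F
  2   T   F   F   T   T   F   F   T   F   F   F
  3   T   F   F   T   T   F   F   T   F   F   T
  4   T   F   F   T   T   T   F   T   T   T   T

5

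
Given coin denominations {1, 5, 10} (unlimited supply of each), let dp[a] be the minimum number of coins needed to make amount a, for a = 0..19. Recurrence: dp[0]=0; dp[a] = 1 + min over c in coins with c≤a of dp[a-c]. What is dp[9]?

 a  0  1  2  3  4  5  6  7  8  9 10 11 12 13 14 15 16 17 18 19
dp  0  1  2  3  4  1  2  3  4  5  1  2  3  4  5  2  3  4  5  6

5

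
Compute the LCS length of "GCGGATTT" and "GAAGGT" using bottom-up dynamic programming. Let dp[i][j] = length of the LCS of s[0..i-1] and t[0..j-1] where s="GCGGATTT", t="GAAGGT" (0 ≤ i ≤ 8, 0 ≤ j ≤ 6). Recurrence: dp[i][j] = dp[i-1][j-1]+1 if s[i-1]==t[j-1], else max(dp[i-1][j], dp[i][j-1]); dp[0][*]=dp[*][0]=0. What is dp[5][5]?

   ''  G  A  A  G  G  T
''  0  0  0  0  0  0  0
 G  0  1  1  1  1  1  1
 C  0  1  1  1  1  1  1
 G  0  1  1  1  2  2  2
 G  0  1  1  1  2  3  3
 A  0  1  2  2  2  3  3
 T  0  1  2  2  2  3  4
 T  0  1  2  2  2  3  4
 T  0  1  2  2  2  3  4

3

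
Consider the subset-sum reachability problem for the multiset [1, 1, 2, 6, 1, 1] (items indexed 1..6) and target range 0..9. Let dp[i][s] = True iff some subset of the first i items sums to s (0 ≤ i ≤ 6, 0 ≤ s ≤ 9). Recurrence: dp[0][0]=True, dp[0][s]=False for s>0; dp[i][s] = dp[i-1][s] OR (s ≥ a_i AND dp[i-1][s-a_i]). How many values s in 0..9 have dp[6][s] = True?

i\s   0   1   2   3   4   5   6   7   8   9
  0   T   F   F   F   F   F   F   F   F   F
  1   T   T   F   F   F   F   F   F   F   F
  2   T   T   T   F   F   F   F   F   F   F
  3   T   T   T   T   T   F   F   F   F   F
  4   T   T   T   T   T   F   T   T   T   T
  5   T   T   T   T   T   T   T   T   T   T
  6   T   T   T   T   T   T   T   T   T   T

10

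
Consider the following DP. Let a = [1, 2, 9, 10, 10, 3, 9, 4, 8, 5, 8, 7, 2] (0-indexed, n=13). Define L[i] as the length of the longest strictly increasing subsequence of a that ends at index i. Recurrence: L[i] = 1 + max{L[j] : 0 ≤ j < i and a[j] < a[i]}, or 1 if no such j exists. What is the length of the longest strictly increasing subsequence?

   i    0    1    2    3    4    5    6    7    8    9   10   11   12
a[i]    1    2    9   10   10    3    9    4    8    5    8    7    2
L[i]    1    2    3    4    4    3    4    4    5    5    6    6    2

6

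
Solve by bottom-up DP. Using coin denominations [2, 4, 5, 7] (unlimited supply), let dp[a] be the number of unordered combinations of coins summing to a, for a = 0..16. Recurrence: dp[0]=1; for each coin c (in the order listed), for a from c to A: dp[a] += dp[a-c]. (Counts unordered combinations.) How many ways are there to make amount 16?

after  coin     0     1     2     3     4     5     6     7     8     9    10    11    12    13    14    15    16
          2     1     0     1     0     1     0     1     0     1     0     1     0     1     0     1     0     1
          4     1     0     1     0     2     0     2     0     3     0     3     0     4     0     4     0     5
          5     1     0     1     0     2     1     2     1     3     2     4     2     5     3     6     4     7
          7     1     0     1     0     2     1     2     2     3     3     4     4     6     5     8     7    10

10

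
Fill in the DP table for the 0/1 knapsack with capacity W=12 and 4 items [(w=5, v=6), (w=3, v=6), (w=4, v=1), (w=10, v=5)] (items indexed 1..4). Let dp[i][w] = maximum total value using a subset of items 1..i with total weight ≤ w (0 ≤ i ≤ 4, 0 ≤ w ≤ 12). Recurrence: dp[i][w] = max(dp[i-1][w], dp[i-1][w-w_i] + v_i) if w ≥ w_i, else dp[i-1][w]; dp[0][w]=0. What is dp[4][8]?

12

i\w   0   1   2   3   4   5   6   7   8   9  10  11  12
  0   0   0   0   0   0   0   0   0   0   0   0   0   0
  1   0   0   0   0   0   6   6   6   6   6   6   6   6
  2   0   0   0   6   6   6   6   6  12  12  12  12  12
  3   0   0   0   6   6   6   6   7  12  12  12  12  13
  4   0   0   0   6   6   6   6   7  12  12  12  12  13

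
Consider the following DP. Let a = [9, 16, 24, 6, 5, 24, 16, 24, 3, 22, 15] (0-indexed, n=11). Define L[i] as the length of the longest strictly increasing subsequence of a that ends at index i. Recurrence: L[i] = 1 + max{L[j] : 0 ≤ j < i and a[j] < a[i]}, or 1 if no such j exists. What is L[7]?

   i    0    1    2    3    4    5    6    7    8    9   10
a[i]    9   16   24    6    5   24   16   24    3   22   15
L[i]    1    2    3    1    1    3    2    3    1    3    2

3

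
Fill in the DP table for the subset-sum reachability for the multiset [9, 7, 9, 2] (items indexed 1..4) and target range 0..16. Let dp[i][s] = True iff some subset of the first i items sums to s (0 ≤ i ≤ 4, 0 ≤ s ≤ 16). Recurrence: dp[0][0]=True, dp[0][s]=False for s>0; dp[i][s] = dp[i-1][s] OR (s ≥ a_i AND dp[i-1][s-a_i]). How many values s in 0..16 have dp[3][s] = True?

i\s   0   1   2   3   4   5   6   7   8   9  10  11  12  13  14  15  16
  0   T   F   F   F   F   F   F   F   F   F   F   F   F   F   F   F   F
  1   T   F   F   F   F   F   F   F   F   T   F   F   F   F   F   F   F
  2   T   F   F   F   F   F   F   T   F   T   F   F   F   F   F   F   T
  3   T   F   F   F   F   F   F   T   F   T   F   F   F   F   F   F   T
  4   T   F   T   F   F   F   F   T   F   T   F   T   F   F   F   F   T

4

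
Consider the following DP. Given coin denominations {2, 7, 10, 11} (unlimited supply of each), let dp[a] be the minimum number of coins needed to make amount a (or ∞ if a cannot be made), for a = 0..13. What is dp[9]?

2

 a  0  1  2  3  4  5  6  7  8  9 10 11 12 13
dp  0  -  1  -  2  -  3  1  4  2  1  1  2  2
(- denotes ∞ / unreachable)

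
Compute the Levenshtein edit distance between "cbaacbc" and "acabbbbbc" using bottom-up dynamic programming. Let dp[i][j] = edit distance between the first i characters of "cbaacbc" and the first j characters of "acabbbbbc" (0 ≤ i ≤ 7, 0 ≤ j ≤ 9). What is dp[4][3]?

   ''  a  c  a  b  b  b  b  b  c
''  0  1  2  3  4  5  6  7  8  9
 c  1  1  1  2  3  4  5  6  7  8
 b  2  2  2  2  2  3  4  5  6  7
 a  3  2  3  2  3  3  4  5  6  7
 a  4  3  3  3  3  4  4  5  6  7
 c  5  4  3  4  4  4  5  5  6  6
 b  6  5  4  4  4  4  4  5  5  6
 c  7  6  5  5  5  5  5  5  6  5

3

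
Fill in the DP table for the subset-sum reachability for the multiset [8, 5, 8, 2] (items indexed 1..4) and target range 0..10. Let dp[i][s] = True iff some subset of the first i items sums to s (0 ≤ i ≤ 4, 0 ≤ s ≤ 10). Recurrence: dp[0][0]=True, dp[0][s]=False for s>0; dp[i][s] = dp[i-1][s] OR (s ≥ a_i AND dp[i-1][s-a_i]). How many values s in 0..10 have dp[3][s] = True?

i\s   0   1   2   3   4   5   6   7   8   9  10
  0   T   F   F   F   F   F   F   F   F   F   F
  1   T   F   F   F   F   F   F   F   T   F   F
  2   T   F   F   F   F   T   F   F   T   F   F
  3   T   F   F   F   F   T   F   F   T   F   F
  4   T   F   T   F   F   T   F   T   T   F   T

3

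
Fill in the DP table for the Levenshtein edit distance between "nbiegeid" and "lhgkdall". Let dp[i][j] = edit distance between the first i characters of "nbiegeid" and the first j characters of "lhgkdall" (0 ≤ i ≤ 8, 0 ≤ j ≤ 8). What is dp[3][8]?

   ''  l  h  g  k  d  a  l  l
''  0  1  2  3  4  5  6  7  8
 n  1  1  2  3  4  5  6  7  8
 b  2  2  2  3  4  5  6  7  8
 i  3  3  3  3  4  5  6  7  8
 e  4  4  4  4  4  5  6  7  8
 g  5  5  5  4  5  5  6  7  8
 e  6  6  6  5  5  6  6  7  8
 i  7  7  7  6  6  6  7  7  8
 d  8  8  8  7  7  6  7  8  8

8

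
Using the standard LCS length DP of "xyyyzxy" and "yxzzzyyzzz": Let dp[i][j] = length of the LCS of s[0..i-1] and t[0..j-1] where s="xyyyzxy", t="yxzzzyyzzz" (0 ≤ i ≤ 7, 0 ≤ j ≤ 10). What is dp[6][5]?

2

   ''  y  x  z  z  z  y  y  z  z  z
''  0  0  0  0  0  0  0  0  0  0  0
 x  0  0  1  1  1  1  1  1  1  1  1
 y  0  1  1  1  1  1  2  2  2  2  2
 y  0  1  1  1  1  1  2  3  3  3  3
 y  0  1  1  1  1  1  2  3  3  3  3
 z  0  1  1  2  2  2  2  3  4  4  4
 x  0  1  2  2  2  2  2  3  4  4  4
 y  0  1  2  2  2  2  3  3  4  4  4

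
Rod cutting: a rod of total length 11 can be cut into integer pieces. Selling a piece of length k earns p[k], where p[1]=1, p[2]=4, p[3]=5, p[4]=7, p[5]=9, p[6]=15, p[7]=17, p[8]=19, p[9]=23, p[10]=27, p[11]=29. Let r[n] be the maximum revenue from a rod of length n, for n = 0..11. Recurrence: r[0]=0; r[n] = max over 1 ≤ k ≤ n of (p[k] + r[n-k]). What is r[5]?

9

   n    0    1    2    3    4    5    6    7    8    9   10   11
r[n]    0    1    4    5    8    9   15   17   19   23   27   29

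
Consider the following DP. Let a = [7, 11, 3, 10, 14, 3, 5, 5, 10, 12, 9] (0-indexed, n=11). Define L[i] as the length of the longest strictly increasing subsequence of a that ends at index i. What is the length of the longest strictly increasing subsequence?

   i    0    1    2    3    4    5    6    7    8    9   10
a[i]    7   11    3   10   14    3    5    5   10   12    9
L[i]    1    2    1    2    3    1    2    2    3    4    3

4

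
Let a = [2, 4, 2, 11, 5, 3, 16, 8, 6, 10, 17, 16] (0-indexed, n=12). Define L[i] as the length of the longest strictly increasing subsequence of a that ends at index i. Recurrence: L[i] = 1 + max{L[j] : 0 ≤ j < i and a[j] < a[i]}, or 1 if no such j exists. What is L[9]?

   i    0    1    2    3    4    5    6    7    8    9   10   11
a[i]    2    4    2   11    5    3   16    8    6   10   17   16
L[i]    1    2    1    3    3    2    4    4    4    5    6    6

5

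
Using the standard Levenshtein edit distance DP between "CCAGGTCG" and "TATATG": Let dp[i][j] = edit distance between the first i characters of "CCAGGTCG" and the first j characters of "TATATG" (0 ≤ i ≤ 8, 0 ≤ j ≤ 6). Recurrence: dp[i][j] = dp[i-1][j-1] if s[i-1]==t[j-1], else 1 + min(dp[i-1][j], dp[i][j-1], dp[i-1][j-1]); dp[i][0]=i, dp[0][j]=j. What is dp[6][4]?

5

   ''  T  A  T  A  T  G
''  0  1  2  3  4  5  6
 C  1  1  2  3  4  5  6
 C  2  2  2  3  4  5  6
 A  3  3  2  3  3  4  5
 G  4  4  3  3  4  4  4
 G  5  5  4  4  4  5  4
 T  6  5  5  4  5  4  5
 C  7  6  6  5  5  5  5
 G  8  7  7  6  6  6  5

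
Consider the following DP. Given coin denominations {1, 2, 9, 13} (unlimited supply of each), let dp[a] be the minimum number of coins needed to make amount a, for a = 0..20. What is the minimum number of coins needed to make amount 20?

3

 a  0  1  2  3  4  5  6  7  8  9 10 11 12 13 14 15 16 17 18 19 20
dp  0  1  1  2  2  3  3  4  4  1  2  2  3  1  2  2  3  3  2  3  3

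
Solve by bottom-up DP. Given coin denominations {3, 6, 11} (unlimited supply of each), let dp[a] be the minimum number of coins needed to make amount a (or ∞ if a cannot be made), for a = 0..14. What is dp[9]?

 a  0  1  2  3  4  5  6  7  8  9 10 11 12 13 14
dp  0  -  -  1  -  -  1  -  -  2  -  1  2  -  2
(- denotes ∞ / unreachable)

2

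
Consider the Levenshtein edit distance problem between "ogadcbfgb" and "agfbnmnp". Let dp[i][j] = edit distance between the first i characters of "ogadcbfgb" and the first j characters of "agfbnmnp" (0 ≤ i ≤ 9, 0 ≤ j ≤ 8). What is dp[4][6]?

5

   ''  a  g  f  b  n  m  n  p
''  0  1  2  3  4  5  6  7  8
 o  1  1  2  3  4  5  6  7  8
 g  2  2  1  2  3  4  5  6  7
 a  3  2  2  2  3  4  5  6  7
 d  4  3  3  3  3  4  5  6  7
 c  5  4  4  4  4  4  5  6  7
 b  6  5  5  5  4  5  5  6  7
 f  7  6  6  5  5  5  6  6  7
 g  8  7  6  6  6  6  6  7  7
 b  9  8  7  7  6  7  7  7  8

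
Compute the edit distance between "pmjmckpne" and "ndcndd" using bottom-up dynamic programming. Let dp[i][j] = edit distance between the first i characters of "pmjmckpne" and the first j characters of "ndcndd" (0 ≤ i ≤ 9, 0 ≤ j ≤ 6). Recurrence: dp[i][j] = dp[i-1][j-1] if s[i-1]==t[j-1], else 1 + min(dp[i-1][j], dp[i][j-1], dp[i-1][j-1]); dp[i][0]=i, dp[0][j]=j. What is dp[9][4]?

7

   ''  n  d  c  n  d  d
''  0  1  2  3  4  5  6
 p  1  1  2  3  4  5  6
 m  2  2  2  3  4  5  6
 j  3  3  3  3  4  5  6
 m  4  4  4  4  4  5  6
 c  5  5  5  4  5  5  6
 k  6  6  6  5  5  6  6
 p  7  7  7  6  6  6  7
 n  8  7  8  7  6  7  7
 e  9  8  8  8  7  7  8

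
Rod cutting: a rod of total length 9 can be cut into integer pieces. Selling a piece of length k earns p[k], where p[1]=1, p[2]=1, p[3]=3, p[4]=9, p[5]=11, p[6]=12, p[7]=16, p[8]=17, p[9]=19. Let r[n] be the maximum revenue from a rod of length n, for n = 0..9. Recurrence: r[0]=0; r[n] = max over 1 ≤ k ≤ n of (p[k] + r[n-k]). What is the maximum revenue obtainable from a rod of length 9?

20

   n    0    1    2    3    4    5    6    7    8    9
r[n]    0    1    2    3    9   11   12   16   18   20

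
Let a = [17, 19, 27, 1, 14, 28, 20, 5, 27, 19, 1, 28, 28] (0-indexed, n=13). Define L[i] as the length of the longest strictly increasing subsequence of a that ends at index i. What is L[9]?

3

   i    0    1    2    3    4    5    6    7    8    9   10   11   12
a[i]   17   19   27    1   14   28   20    5   27   19    1   28   28
L[i]    1    2    3    1    2    4    3    2    4    3    1    5    5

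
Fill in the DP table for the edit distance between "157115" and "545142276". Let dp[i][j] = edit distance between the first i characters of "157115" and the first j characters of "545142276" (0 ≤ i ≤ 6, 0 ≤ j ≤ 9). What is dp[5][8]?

   ''  5  4  5  1  4  2  2  7  6
''  0  1  2  3  4  5  6  7  8  9
 1  1  1  2  3  3  4  5  6  7  8
 5  2  1  2  2  3  4  5  6  7  8
 7  3  2  2  3  3  4  5  6  6  7
 1  4  3  3  3  3  4  5  6  7  7
 1  5  4  4  4  3  4  5  6  7  8
 5  6  5  5  4  4  4  5  6  7  8

7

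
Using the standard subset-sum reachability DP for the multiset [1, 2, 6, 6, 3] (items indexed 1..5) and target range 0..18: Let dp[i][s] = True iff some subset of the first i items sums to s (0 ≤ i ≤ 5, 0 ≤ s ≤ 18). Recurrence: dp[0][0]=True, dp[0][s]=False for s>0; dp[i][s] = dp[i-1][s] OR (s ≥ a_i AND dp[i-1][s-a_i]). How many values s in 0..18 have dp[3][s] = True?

8

i\s   0   1   2   3   4   5   6   7   8   9  10  11  12  13  14  15  16  17  18
  0   T   F   F   F   F   F   F   F   F   F   F   F   F   F   F   F   F   F   F
  1   T   T   F   F   F   F   F   F   F   F   F   F   F   F   F   F   F   F   F
  2   T   T   T   T   F   F   F   F   F   F   F   F   F   F   F   F   F   F   F
  3   T   T   T   T   F   F   T   T   T   T   F   F   F   F   F   F   F   F   F
  4   T   T   T   T   F   F   T   T   T   T   F   F   T   T   T   T   F   F   F
  5   T   T   T   T   T   T   T   T   T   T   T   T   T   T   T   T   T   T   T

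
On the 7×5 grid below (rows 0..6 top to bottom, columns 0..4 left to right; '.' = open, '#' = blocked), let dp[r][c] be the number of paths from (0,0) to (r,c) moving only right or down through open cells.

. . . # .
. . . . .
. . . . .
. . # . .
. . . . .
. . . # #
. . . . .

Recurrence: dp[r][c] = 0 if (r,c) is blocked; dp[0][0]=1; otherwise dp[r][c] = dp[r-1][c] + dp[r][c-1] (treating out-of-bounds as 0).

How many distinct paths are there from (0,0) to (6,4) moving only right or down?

18

r\c   0   1   2   3   4
  0   1   1   1   0   0
  1   1   2   3   3   3
  2   1   3   6   9  12
  3   1   4   0   9  21
  4   1   5   5  14  35
  5   1   6  11   0   0
  6   1   7  18  18  18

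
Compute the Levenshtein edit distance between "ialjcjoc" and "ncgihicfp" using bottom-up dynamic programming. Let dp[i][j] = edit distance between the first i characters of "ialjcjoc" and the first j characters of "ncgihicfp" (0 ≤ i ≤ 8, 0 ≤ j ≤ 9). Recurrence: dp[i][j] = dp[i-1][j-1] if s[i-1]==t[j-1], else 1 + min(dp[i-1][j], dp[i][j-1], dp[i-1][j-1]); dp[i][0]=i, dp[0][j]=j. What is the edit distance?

9

   ''  n  c  g  i  h  i  c  f  p
''  0  1  2  3  4  5  6  7  8  9
 i  1  1  2  3  3  4  5  6  7  8
 a  2  2  2  3  4  4  5  6  7  8
 l  3  3  3  3  4  5  5  6  7  8
 j  4  4  4  4  4  5  6  6  7  8
 c  5  5  4  5  5  5  6  6  7  8
 j  6  6  5  5  6  6  6  7  7  8
 o  7  7  6  6  6  7  7  7  8  8
 c  8  8  7  7  7  7  8  7  8  9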